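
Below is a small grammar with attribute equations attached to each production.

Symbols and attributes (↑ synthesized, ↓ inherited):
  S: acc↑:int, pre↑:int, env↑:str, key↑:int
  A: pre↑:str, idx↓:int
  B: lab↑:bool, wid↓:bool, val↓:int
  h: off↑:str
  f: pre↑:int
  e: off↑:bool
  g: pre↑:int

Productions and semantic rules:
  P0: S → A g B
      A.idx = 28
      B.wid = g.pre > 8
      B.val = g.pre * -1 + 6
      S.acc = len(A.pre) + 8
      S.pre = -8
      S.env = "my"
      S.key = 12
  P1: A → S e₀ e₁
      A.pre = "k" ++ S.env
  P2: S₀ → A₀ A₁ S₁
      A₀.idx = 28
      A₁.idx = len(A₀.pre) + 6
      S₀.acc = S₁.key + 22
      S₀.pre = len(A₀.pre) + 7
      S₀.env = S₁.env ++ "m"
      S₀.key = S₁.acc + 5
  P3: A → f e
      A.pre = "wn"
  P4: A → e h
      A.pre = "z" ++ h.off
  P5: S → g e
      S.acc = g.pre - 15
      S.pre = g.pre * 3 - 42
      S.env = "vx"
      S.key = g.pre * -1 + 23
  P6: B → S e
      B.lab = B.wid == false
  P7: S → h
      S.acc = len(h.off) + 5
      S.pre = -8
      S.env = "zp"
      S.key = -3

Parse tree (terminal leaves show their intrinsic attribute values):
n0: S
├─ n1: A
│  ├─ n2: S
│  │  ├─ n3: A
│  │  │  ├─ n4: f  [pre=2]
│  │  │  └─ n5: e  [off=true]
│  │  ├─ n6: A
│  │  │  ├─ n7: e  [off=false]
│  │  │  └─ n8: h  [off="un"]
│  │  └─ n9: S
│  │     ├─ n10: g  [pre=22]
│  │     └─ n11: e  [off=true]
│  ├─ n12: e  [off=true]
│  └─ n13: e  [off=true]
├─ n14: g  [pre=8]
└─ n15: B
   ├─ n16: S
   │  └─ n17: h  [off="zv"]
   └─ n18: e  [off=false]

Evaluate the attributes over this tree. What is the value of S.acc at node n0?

1. n1.idx = 28  [28]
2. n3.idx = 28  [28]
3. n4.pre = 2  [terminal]
4. n5.off = true  [terminal]
5. n3.pre = "wn"  ["wn"]
6. n6.idx = 8  [len(A₀.pre) + 6]
7. n7.off = false  [terminal]
8. n8.off = "un"  [terminal]
9. n6.pre = "zun"  ["z" ++ h.off]
10. n10.pre = 22  [terminal]
11. n11.off = true  [terminal]
12. n9.acc = 7  [g.pre - 15]
13. n9.pre = 24  [g.pre * 3 - 42]
14. n9.env = "vx"  ["vx"]
15. n9.key = 1  [g.pre * -1 + 23]
16. n2.acc = 23  [S₁.key + 22]
17. n2.pre = 9  [len(A₀.pre) + 7]
18. n2.env = "vxm"  [S₁.env ++ "m"]
19. n2.key = 12  [S₁.acc + 5]
20. n12.off = true  [terminal]
21. n13.off = true  [terminal]
22. n1.pre = "kvxm"  ["k" ++ S.env]
23. n14.pre = 8  [terminal]
24. n15.wid = false  [g.pre > 8]
25. n15.val = -2  [g.pre * -1 + 6]
26. n17.off = "zv"  [terminal]
27. n16.acc = 7  [len(h.off) + 5]
28. n16.pre = -8  [-8]
29. n16.env = "zp"  ["zp"]
30. n16.key = -3  [-3]
31. n18.off = false  [terminal]
32. n15.lab = true  [B.wid == false]
33. n0.acc = 12  [len(A.pre) + 8]
34. n0.pre = -8  [-8]
35. n0.env = "my"  ["my"]
36. n0.key = 12  [12]

12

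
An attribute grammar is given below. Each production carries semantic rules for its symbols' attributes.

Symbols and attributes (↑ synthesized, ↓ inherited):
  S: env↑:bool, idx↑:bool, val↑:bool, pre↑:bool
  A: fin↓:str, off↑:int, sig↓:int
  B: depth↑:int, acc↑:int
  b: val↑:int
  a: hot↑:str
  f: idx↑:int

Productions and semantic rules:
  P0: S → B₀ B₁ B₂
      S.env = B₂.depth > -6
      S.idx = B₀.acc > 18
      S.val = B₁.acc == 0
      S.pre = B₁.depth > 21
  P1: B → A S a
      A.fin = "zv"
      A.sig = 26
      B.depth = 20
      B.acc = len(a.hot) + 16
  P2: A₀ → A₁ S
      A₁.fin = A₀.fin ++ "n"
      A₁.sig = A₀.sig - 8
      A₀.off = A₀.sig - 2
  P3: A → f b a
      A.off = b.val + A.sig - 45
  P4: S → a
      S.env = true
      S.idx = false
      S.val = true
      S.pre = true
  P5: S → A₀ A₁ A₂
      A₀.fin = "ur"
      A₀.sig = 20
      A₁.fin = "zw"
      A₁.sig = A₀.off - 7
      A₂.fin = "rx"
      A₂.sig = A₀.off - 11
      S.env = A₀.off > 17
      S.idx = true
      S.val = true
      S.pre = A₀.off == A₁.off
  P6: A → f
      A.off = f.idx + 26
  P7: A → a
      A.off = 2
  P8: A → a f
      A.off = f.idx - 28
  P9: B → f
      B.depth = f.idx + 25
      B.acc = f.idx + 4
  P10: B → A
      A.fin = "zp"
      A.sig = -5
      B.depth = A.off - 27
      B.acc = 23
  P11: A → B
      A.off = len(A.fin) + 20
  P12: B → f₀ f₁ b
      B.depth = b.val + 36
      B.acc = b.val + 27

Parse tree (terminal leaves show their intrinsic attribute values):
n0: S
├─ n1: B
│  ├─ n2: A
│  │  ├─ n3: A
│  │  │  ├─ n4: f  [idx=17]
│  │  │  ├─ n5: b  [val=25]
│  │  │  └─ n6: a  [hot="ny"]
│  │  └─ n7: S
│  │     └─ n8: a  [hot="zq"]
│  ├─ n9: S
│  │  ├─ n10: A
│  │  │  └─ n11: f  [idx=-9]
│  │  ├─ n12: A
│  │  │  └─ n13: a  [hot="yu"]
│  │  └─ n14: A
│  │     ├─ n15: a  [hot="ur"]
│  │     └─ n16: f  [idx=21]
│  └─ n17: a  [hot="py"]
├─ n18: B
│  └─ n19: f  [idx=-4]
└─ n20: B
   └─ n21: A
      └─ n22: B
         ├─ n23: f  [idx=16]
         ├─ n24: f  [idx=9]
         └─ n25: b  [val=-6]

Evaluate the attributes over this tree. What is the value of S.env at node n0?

1. n2.fin = "zv"  ["zv"]
2. n2.sig = 26  [26]
3. n3.fin = "zvn"  [A₀.fin ++ "n"]
4. n3.sig = 18  [A₀.sig - 8]
5. n4.idx = 17  [terminal]
6. n5.val = 25  [terminal]
7. n6.hot = "ny"  [terminal]
8. n3.off = -2  [b.val + A.sig - 45]
9. n8.hot = "zq"  [terminal]
10. n7.env = true  [true]
11. n7.idx = false  [false]
12. n7.val = true  [true]
13. n7.pre = true  [true]
14. n2.off = 24  [A₀.sig - 2]
15. n10.fin = "ur"  ["ur"]
16. n10.sig = 20  [20]
17. n11.idx = -9  [terminal]
18. n10.off = 17  [f.idx + 26]
19. n12.fin = "zw"  ["zw"]
20. n12.sig = 10  [A₀.off - 7]
21. n13.hot = "yu"  [terminal]
22. n12.off = 2  [2]
23. n14.fin = "rx"  ["rx"]
24. n14.sig = 6  [A₀.off - 11]
25. n15.hot = "ur"  [terminal]
26. n16.idx = 21  [terminal]
27. n14.off = -7  [f.idx - 28]
28. n9.env = false  [A₀.off > 17]
29. n9.idx = true  [true]
30. n9.val = true  [true]
31. n9.pre = false  [A₀.off == A₁.off]
32. n17.hot = "py"  [terminal]
33. n1.depth = 20  [20]
34. n1.acc = 18  [len(a.hot) + 16]
35. n19.idx = -4  [terminal]
36. n18.depth = 21  [f.idx + 25]
37. n18.acc = 0  [f.idx + 4]
38. n21.fin = "zp"  ["zp"]
39. n21.sig = -5  [-5]
40. n23.idx = 16  [terminal]
41. n24.idx = 9  [terminal]
42. n25.val = -6  [terminal]
43. n22.depth = 30  [b.val + 36]
44. n22.acc = 21  [b.val + 27]
45. n21.off = 22  [len(A.fin) + 20]
46. n20.depth = -5  [A.off - 27]
47. n20.acc = 23  [23]
48. n0.env = true  [B₂.depth > -6]
49. n0.idx = false  [B₀.acc > 18]
50. n0.val = true  [B₁.acc == 0]
51. n0.pre = false  [B₁.depth > 21]

true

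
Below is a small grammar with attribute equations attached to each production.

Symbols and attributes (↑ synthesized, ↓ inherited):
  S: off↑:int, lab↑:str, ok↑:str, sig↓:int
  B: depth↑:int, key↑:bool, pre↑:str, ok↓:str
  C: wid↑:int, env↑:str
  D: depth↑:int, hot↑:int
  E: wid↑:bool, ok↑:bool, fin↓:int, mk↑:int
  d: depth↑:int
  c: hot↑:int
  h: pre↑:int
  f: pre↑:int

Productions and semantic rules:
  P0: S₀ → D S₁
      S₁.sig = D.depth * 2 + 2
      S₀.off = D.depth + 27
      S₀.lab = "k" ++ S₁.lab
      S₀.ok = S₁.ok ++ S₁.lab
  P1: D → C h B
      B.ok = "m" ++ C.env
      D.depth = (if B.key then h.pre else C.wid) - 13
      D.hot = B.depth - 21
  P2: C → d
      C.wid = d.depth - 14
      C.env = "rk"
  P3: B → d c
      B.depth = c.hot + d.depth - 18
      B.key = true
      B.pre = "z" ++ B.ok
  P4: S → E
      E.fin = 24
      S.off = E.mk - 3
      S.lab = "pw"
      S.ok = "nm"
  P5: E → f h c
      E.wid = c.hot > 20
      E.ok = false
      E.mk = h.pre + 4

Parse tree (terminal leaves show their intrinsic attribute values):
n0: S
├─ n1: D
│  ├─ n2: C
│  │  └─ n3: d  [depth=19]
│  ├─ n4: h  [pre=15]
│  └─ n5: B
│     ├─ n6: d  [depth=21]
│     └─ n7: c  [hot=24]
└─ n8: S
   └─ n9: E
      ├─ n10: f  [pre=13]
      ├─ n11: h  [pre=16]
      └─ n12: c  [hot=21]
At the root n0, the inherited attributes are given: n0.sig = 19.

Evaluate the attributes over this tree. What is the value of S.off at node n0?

29

1. n0.sig = 19  [given at root]
2. n3.depth = 19  [terminal]
3. n2.wid = 5  [d.depth - 14]
4. n2.env = "rk"  ["rk"]
5. n4.pre = 15  [terminal]
6. n5.ok = "mrk"  ["m" ++ C.env]
7. n6.depth = 21  [terminal]
8. n7.hot = 24  [terminal]
9. n5.depth = 27  [c.hot + d.depth - 18]
10. n5.key = true  [true]
11. n5.pre = "zmrk"  ["z" ++ B.ok]
12. n1.depth = 2  [(if B.key then h.pre else C.wid) - 13]
13. n1.hot = 6  [B.depth - 21]
14. n8.sig = 6  [D.depth * 2 + 2]
15. n9.fin = 24  [24]
16. n10.pre = 13  [terminal]
17. n11.pre = 16  [terminal]
18. n12.hot = 21  [terminal]
19. n9.wid = true  [c.hot > 20]
20. n9.ok = false  [false]
21. n9.mk = 20  [h.pre + 4]
22. n8.off = 17  [E.mk - 3]
23. n8.lab = "pw"  ["pw"]
24. n8.ok = "nm"  ["nm"]
25. n0.off = 29  [D.depth + 27]
26. n0.lab = "kpw"  ["k" ++ S₁.lab]
27. n0.ok = "nmpw"  [S₁.ok ++ S₁.lab]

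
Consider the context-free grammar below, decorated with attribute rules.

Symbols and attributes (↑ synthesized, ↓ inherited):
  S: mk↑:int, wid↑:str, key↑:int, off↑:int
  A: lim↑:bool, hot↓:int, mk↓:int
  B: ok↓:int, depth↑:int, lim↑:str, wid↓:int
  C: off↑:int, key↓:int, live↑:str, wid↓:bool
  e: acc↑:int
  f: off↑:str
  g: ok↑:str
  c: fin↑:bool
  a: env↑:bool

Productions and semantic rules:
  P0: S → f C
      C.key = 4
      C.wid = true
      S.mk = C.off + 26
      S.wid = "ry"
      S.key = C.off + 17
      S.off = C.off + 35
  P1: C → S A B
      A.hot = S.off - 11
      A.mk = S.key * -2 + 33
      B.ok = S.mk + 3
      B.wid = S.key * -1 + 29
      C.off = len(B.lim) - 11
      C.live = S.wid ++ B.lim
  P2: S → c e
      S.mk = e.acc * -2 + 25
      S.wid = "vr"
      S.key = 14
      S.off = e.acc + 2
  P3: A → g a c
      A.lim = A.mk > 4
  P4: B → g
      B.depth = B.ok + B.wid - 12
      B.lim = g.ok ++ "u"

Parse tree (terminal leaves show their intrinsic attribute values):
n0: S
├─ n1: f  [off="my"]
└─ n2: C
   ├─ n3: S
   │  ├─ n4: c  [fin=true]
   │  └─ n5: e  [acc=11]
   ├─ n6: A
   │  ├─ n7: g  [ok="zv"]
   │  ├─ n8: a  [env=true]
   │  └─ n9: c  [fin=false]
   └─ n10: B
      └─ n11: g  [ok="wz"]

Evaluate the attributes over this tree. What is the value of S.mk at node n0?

1. n1.off = "my"  [terminal]
2. n2.key = 4  [4]
3. n2.wid = true  [true]
4. n4.fin = true  [terminal]
5. n5.acc = 11  [terminal]
6. n3.mk = 3  [e.acc * -2 + 25]
7. n3.wid = "vr"  ["vr"]
8. n3.key = 14  [14]
9. n3.off = 13  [e.acc + 2]
10. n6.hot = 2  [S.off - 11]
11. n6.mk = 5  [S.key * -2 + 33]
12. n7.ok = "zv"  [terminal]
13. n8.env = true  [terminal]
14. n9.fin = false  [terminal]
15. n6.lim = true  [A.mk > 4]
16. n10.ok = 6  [S.mk + 3]
17. n10.wid = 15  [S.key * -1 + 29]
18. n11.ok = "wz"  [terminal]
19. n10.depth = 9  [B.ok + B.wid - 12]
20. n10.lim = "wzu"  [g.ok ++ "u"]
21. n2.off = -8  [len(B.lim) - 11]
22. n2.live = "vrwzu"  [S.wid ++ B.lim]
23. n0.mk = 18  [C.off + 26]
24. n0.wid = "ry"  ["ry"]
25. n0.key = 9  [C.off + 17]
26. n0.off = 27  [C.off + 35]

18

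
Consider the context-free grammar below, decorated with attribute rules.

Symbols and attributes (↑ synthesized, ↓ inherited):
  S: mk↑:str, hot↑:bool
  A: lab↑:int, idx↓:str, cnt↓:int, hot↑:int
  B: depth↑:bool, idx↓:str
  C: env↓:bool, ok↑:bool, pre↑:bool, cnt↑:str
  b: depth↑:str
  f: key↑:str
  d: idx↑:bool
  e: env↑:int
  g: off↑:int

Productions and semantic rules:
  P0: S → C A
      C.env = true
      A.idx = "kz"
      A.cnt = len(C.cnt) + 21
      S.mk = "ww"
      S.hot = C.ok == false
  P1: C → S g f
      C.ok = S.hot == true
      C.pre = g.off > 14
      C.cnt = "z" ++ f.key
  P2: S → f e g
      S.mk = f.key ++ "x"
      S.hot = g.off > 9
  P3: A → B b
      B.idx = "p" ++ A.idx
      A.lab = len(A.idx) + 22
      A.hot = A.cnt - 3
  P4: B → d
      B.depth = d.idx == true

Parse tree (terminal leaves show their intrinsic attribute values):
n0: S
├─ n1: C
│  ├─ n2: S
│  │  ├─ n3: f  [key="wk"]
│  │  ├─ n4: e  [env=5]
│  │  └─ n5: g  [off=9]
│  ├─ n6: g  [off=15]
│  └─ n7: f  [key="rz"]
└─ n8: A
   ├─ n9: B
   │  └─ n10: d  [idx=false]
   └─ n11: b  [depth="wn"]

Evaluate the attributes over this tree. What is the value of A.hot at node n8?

1. n1.env = true  [true]
2. n3.key = "wk"  [terminal]
3. n4.env = 5  [terminal]
4. n5.off = 9  [terminal]
5. n2.mk = "wkx"  [f.key ++ "x"]
6. n2.hot = false  [g.off > 9]
7. n6.off = 15  [terminal]
8. n7.key = "rz"  [terminal]
9. n1.ok = false  [S.hot == true]
10. n1.pre = true  [g.off > 14]
11. n1.cnt = "zrz"  ["z" ++ f.key]
12. n8.idx = "kz"  ["kz"]
13. n8.cnt = 24  [len(C.cnt) + 21]
14. n9.idx = "pkz"  ["p" ++ A.idx]
15. n10.idx = false  [terminal]
16. n9.depth = false  [d.idx == true]
17. n11.depth = "wn"  [terminal]
18. n8.lab = 24  [len(A.idx) + 22]
19. n8.hot = 21  [A.cnt - 3]
20. n0.mk = "ww"  ["ww"]
21. n0.hot = true  [C.ok == false]

21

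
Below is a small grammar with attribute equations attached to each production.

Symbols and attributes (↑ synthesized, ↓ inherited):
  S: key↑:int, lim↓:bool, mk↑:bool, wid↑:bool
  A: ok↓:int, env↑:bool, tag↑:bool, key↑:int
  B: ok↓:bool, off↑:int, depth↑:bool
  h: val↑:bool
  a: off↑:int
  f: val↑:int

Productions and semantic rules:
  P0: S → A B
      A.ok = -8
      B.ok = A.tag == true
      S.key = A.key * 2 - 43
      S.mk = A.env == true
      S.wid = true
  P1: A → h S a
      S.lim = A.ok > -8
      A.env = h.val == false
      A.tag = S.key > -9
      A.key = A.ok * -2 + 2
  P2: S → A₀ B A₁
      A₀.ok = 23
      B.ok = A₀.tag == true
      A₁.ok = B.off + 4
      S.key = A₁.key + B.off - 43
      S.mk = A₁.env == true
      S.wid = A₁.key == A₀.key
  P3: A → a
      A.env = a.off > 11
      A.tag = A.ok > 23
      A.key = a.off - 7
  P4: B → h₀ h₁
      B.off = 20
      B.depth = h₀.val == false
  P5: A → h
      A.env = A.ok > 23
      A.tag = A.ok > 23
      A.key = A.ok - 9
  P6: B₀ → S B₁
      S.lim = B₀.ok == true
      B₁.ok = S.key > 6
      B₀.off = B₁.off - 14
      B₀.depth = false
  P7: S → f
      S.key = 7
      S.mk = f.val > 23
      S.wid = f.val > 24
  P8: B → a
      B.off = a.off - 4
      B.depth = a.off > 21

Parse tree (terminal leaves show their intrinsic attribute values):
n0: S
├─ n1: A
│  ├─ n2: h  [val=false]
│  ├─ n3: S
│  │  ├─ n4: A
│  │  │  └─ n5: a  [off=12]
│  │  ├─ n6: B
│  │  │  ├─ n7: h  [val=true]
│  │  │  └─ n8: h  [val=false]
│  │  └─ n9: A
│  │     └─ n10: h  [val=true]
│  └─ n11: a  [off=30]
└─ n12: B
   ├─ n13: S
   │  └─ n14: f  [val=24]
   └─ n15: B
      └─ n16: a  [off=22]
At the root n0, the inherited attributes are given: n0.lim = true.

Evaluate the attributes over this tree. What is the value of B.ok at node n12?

true

1. n0.lim = true  [given at root]
2. n1.ok = -8  [-8]
3. n2.val = false  [terminal]
4. n3.lim = false  [A.ok > -8]
5. n4.ok = 23  [23]
6. n5.off = 12  [terminal]
7. n4.env = true  [a.off > 11]
8. n4.tag = false  [A.ok > 23]
9. n4.key = 5  [a.off - 7]
10. n6.ok = false  [A₀.tag == true]
11. n7.val = true  [terminal]
12. n8.val = false  [terminal]
13. n6.off = 20  [20]
14. n6.depth = false  [h₀.val == false]
15. n9.ok = 24  [B.off + 4]
16. n10.val = true  [terminal]
17. n9.env = true  [A.ok > 23]
18. n9.tag = true  [A.ok > 23]
19. n9.key = 15  [A.ok - 9]
20. n3.key = -8  [A₁.key + B.off - 43]
21. n3.mk = true  [A₁.env == true]
22. n3.wid = false  [A₁.key == A₀.key]
23. n11.off = 30  [terminal]
24. n1.env = true  [h.val == false]
25. n1.tag = true  [S.key > -9]
26. n1.key = 18  [A.ok * -2 + 2]
27. n12.ok = true  [A.tag == true]
28. n13.lim = true  [B₀.ok == true]
29. n14.val = 24  [terminal]
30. n13.key = 7  [7]
31. n13.mk = true  [f.val > 23]
32. n13.wid = false  [f.val > 24]
33. n15.ok = true  [S.key > 6]
34. n16.off = 22  [terminal]
35. n15.off = 18  [a.off - 4]
36. n15.depth = true  [a.off > 21]
37. n12.off = 4  [B₁.off - 14]
38. n12.depth = false  [false]
39. n0.key = -7  [A.key * 2 - 43]
40. n0.mk = true  [A.env == true]
41. n0.wid = true  [true]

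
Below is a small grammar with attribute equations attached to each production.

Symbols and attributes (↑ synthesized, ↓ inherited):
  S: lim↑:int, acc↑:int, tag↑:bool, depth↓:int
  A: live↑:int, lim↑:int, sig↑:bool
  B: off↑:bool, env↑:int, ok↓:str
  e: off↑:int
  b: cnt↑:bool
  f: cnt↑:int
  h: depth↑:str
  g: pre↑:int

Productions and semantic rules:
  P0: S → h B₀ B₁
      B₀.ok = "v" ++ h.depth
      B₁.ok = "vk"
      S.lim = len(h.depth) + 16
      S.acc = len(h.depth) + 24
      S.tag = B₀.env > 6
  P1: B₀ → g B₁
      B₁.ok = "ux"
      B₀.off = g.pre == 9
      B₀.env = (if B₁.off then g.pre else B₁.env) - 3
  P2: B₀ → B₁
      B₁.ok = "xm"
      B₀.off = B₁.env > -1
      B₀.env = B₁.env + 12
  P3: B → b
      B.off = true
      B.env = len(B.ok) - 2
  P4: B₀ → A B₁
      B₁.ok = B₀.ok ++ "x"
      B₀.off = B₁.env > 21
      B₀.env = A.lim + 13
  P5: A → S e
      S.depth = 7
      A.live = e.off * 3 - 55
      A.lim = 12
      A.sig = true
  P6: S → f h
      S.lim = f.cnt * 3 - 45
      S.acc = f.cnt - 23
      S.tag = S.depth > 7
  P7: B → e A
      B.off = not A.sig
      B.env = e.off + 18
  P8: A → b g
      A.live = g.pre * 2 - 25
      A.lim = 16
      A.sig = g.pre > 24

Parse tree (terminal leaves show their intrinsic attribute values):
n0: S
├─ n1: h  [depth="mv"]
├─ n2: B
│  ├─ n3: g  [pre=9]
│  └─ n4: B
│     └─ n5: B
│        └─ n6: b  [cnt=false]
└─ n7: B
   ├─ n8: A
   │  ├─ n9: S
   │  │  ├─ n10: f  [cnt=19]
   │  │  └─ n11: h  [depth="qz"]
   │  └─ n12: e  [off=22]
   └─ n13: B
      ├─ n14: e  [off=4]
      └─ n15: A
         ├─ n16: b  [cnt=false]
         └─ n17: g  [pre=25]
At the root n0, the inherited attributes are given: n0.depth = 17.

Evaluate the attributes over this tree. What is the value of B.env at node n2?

1. n0.depth = 17  [given at root]
2. n1.depth = "mv"  [terminal]
3. n2.ok = "vmv"  ["v" ++ h.depth]
4. n3.pre = 9  [terminal]
5. n4.ok = "ux"  ["ux"]
6. n5.ok = "xm"  ["xm"]
7. n6.cnt = false  [terminal]
8. n5.off = true  [true]
9. n5.env = 0  [len(B.ok) - 2]
10. n4.off = true  [B₁.env > -1]
11. n4.env = 12  [B₁.env + 12]
12. n2.off = true  [g.pre == 9]
13. n2.env = 6  [(if B₁.off then g.pre else B₁.env) - 3]
14. n7.ok = "vk"  ["vk"]
15. n9.depth = 7  [7]
16. n10.cnt = 19  [terminal]
17. n11.depth = "qz"  [terminal]
18. n9.lim = 12  [f.cnt * 3 - 45]
19. n9.acc = -4  [f.cnt - 23]
20. n9.tag = false  [S.depth > 7]
21. n12.off = 22  [terminal]
22. n8.live = 11  [e.off * 3 - 55]
23. n8.lim = 12  [12]
24. n8.sig = true  [true]
25. n13.ok = "vkx"  [B₀.ok ++ "x"]
26. n14.off = 4  [terminal]
27. n16.cnt = false  [terminal]
28. n17.pre = 25  [terminal]
29. n15.live = 25  [g.pre * 2 - 25]
30. n15.lim = 16  [16]
31. n15.sig = true  [g.pre > 24]
32. n13.off = false  [not A.sig]
33. n13.env = 22  [e.off + 18]
34. n7.off = true  [B₁.env > 21]
35. n7.env = 25  [A.lim + 13]
36. n0.lim = 18  [len(h.depth) + 16]
37. n0.acc = 26  [len(h.depth) + 24]
38. n0.tag = false  [B₀.env > 6]

6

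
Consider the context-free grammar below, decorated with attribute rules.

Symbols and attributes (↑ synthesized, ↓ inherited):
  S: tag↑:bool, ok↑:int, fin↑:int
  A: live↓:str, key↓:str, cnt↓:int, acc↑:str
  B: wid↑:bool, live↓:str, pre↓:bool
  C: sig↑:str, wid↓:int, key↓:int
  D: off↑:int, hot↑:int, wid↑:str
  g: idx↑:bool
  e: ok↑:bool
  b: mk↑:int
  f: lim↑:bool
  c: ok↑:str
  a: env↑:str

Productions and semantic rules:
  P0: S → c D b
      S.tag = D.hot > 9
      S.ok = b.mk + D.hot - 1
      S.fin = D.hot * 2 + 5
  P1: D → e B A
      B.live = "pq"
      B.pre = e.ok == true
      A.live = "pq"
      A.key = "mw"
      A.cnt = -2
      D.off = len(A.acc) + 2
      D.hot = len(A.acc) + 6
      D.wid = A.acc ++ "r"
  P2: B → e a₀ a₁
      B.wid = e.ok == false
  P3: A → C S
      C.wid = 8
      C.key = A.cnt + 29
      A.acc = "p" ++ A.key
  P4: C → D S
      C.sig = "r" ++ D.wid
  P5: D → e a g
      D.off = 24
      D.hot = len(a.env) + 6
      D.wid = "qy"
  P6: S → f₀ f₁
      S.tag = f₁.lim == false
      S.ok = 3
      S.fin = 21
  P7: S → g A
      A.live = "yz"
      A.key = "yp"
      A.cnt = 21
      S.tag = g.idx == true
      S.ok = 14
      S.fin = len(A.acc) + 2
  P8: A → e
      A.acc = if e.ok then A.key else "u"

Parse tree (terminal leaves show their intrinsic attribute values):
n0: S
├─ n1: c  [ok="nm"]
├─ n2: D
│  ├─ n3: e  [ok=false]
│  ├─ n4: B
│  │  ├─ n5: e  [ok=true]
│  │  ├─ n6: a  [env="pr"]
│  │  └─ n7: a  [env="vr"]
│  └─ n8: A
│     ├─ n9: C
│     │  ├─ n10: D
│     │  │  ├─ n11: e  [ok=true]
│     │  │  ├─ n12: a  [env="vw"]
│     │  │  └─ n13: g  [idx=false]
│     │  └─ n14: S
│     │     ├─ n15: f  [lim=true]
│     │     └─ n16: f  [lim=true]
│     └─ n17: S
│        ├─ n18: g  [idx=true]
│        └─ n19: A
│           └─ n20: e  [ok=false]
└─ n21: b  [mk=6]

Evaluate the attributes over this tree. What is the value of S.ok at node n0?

14

1. n1.ok = "nm"  [terminal]
2. n3.ok = false  [terminal]
3. n4.live = "pq"  ["pq"]
4. n4.pre = false  [e.ok == true]
5. n5.ok = true  [terminal]
6. n6.env = "pr"  [terminal]
7. n7.env = "vr"  [terminal]
8. n4.wid = false  [e.ok == false]
9. n8.live = "pq"  ["pq"]
10. n8.key = "mw"  ["mw"]
11. n8.cnt = -2  [-2]
12. n9.wid = 8  [8]
13. n9.key = 27  [A.cnt + 29]
14. n11.ok = true  [terminal]
15. n12.env = "vw"  [terminal]
16. n13.idx = false  [terminal]
17. n10.off = 24  [24]
18. n10.hot = 8  [len(a.env) + 6]
19. n10.wid = "qy"  ["qy"]
20. n15.lim = true  [terminal]
21. n16.lim = true  [terminal]
22. n14.tag = false  [f₁.lim == false]
23. n14.ok = 3  [3]
24. n14.fin = 21  [21]
25. n9.sig = "rqy"  ["r" ++ D.wid]
26. n18.idx = true  [terminal]
27. n19.live = "yz"  ["yz"]
28. n19.key = "yp"  ["yp"]
29. n19.cnt = 21  [21]
30. n20.ok = false  [terminal]
31. n19.acc = "u"  [if e.ok then A.key else "u"]
32. n17.tag = true  [g.idx == true]
33. n17.ok = 14  [14]
34. n17.fin = 3  [len(A.acc) + 2]
35. n8.acc = "pmw"  ["p" ++ A.key]
36. n2.off = 5  [len(A.acc) + 2]
37. n2.hot = 9  [len(A.acc) + 6]
38. n2.wid = "pmwr"  [A.acc ++ "r"]
39. n21.mk = 6  [terminal]
40. n0.tag = false  [D.hot > 9]
41. n0.ok = 14  [b.mk + D.hot - 1]
42. n0.fin = 23  [D.hot * 2 + 5]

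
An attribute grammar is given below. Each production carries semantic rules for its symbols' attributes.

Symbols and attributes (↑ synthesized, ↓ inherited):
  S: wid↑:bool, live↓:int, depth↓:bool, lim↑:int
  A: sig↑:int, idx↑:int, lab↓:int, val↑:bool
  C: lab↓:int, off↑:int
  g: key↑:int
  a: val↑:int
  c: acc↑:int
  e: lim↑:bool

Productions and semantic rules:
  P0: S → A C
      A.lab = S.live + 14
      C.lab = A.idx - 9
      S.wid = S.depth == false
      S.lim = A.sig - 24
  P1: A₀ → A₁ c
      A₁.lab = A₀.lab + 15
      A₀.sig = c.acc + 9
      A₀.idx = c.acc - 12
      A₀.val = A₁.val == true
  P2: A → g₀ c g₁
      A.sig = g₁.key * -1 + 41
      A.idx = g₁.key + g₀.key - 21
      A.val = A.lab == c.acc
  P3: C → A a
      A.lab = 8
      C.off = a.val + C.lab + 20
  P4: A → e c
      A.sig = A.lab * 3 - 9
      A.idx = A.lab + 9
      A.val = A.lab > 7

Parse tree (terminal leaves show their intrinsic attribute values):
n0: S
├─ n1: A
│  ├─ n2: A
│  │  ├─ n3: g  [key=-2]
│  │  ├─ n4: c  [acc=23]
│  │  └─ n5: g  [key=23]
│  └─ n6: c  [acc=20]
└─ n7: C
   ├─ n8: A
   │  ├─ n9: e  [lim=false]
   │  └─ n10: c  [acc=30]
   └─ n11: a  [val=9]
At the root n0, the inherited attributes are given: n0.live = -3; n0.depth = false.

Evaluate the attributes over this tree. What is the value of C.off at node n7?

28

1. n0.live = -3  [given at root]
2. n0.depth = false  [given at root]
3. n1.lab = 11  [S.live + 14]
4. n2.lab = 26  [A₀.lab + 15]
5. n3.key = -2  [terminal]
6. n4.acc = 23  [terminal]
7. n5.key = 23  [terminal]
8. n2.sig = 18  [g₁.key * -1 + 41]
9. n2.idx = 0  [g₁.key + g₀.key - 21]
10. n2.val = false  [A.lab == c.acc]
11. n6.acc = 20  [terminal]
12. n1.sig = 29  [c.acc + 9]
13. n1.idx = 8  [c.acc - 12]
14. n1.val = false  [A₁.val == true]
15. n7.lab = -1  [A.idx - 9]
16. n8.lab = 8  [8]
17. n9.lim = false  [terminal]
18. n10.acc = 30  [terminal]
19. n8.sig = 15  [A.lab * 3 - 9]
20. n8.idx = 17  [A.lab + 9]
21. n8.val = true  [A.lab > 7]
22. n11.val = 9  [terminal]
23. n7.off = 28  [a.val + C.lab + 20]
24. n0.wid = true  [S.depth == false]
25. n0.lim = 5  [A.sig - 24]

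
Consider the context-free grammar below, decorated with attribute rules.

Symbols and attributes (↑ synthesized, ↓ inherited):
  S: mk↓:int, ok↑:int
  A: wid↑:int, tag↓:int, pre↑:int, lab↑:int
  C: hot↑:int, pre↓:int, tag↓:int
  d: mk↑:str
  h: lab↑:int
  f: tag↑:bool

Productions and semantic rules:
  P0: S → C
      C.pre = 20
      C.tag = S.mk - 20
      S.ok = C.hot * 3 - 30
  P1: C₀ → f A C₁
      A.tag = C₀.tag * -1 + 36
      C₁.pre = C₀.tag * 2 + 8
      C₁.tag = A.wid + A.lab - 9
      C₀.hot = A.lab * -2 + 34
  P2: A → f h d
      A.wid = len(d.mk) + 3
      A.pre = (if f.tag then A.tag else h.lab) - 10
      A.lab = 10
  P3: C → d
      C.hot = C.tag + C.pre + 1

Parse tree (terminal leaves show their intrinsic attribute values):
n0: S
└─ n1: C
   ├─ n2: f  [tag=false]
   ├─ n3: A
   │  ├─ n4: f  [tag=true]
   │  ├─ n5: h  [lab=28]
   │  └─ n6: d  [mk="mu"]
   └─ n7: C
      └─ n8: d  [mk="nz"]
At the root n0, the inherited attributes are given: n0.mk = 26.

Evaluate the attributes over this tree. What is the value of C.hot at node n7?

27

1. n0.mk = 26  [given at root]
2. n1.pre = 20  [20]
3. n1.tag = 6  [S.mk - 20]
4. n2.tag = false  [terminal]
5. n3.tag = 30  [C₀.tag * -1 + 36]
6. n4.tag = true  [terminal]
7. n5.lab = 28  [terminal]
8. n6.mk = "mu"  [terminal]
9. n3.wid = 5  [len(d.mk) + 3]
10. n3.pre = 20  [(if f.tag then A.tag else h.lab) - 10]
11. n3.lab = 10  [10]
12. n7.pre = 20  [C₀.tag * 2 + 8]
13. n7.tag = 6  [A.wid + A.lab - 9]
14. n8.mk = "nz"  [terminal]
15. n7.hot = 27  [C.tag + C.pre + 1]
16. n1.hot = 14  [A.lab * -2 + 34]
17. n0.ok = 12  [C.hot * 3 - 30]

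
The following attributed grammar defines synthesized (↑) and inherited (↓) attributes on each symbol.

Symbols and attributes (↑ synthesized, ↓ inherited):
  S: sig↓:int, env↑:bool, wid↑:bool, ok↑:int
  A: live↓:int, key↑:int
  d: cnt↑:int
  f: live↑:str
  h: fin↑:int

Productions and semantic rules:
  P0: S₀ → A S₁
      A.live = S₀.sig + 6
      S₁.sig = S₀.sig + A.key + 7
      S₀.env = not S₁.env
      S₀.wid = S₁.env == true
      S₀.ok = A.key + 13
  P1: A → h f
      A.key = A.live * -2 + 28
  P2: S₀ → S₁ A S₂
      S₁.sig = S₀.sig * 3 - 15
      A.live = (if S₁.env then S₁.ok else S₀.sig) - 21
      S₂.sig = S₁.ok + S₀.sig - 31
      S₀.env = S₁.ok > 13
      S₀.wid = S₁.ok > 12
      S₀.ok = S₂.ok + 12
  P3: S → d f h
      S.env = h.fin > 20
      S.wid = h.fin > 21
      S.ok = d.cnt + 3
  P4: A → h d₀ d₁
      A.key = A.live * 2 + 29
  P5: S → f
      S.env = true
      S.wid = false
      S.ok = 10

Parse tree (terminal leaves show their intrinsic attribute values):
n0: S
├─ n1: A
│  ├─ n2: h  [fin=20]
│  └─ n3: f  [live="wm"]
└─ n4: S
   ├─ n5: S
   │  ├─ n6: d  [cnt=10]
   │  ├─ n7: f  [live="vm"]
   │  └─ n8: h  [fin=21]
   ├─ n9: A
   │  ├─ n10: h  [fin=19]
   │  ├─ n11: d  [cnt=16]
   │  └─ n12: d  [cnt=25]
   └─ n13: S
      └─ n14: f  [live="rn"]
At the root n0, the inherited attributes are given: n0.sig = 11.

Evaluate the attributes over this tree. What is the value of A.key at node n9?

1. n0.sig = 11  [given at root]
2. n1.live = 17  [S₀.sig + 6]
3. n2.fin = 20  [terminal]
4. n3.live = "wm"  [terminal]
5. n1.key = -6  [A.live * -2 + 28]
6. n4.sig = 12  [S₀.sig + A.key + 7]
7. n5.sig = 21  [S₀.sig * 3 - 15]
8. n6.cnt = 10  [terminal]
9. n7.live = "vm"  [terminal]
10. n8.fin = 21  [terminal]
11. n5.env = true  [h.fin > 20]
12. n5.wid = false  [h.fin > 21]
13. n5.ok = 13  [d.cnt + 3]
14. n9.live = -8  [(if S₁.env then S₁.ok else S₀.sig) - 21]
15. n10.fin = 19  [terminal]
16. n11.cnt = 16  [terminal]
17. n12.cnt = 25  [terminal]
18. n9.key = 13  [A.live * 2 + 29]
19. n13.sig = -6  [S₁.ok + S₀.sig - 31]
20. n14.live = "rn"  [terminal]
21. n13.env = true  [true]
22. n13.wid = false  [false]
23. n13.ok = 10  [10]
24. n4.env = false  [S₁.ok > 13]
25. n4.wid = true  [S₁.ok > 12]
26. n4.ok = 22  [S₂.ok + 12]
27. n0.env = true  [not S₁.env]
28. n0.wid = false  [S₁.env == true]
29. n0.ok = 7  [A.key + 13]

13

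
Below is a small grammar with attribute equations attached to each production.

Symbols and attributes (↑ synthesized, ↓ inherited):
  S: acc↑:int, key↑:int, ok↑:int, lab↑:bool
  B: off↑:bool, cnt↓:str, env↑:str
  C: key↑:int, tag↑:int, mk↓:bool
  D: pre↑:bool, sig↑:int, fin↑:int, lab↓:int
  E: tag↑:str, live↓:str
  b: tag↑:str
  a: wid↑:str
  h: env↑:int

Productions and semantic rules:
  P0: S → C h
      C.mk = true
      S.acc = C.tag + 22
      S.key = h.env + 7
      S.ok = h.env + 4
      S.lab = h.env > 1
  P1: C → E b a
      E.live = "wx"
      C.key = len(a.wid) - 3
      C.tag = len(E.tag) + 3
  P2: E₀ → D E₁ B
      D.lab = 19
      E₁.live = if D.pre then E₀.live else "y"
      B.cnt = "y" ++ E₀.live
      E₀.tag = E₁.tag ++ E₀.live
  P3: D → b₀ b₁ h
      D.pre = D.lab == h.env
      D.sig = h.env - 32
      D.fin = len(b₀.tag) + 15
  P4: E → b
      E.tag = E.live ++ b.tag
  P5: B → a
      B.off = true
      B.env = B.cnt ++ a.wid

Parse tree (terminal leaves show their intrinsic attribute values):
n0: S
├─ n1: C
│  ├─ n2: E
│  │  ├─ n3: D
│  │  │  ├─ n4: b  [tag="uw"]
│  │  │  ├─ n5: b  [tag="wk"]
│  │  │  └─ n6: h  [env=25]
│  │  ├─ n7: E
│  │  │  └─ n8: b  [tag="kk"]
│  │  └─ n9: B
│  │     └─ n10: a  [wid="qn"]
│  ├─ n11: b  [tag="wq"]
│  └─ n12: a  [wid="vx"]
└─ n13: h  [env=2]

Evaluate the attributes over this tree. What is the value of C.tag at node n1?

8

1. n1.mk = true  [true]
2. n2.live = "wx"  ["wx"]
3. n3.lab = 19  [19]
4. n4.tag = "uw"  [terminal]
5. n5.tag = "wk"  [terminal]
6. n6.env = 25  [terminal]
7. n3.pre = false  [D.lab == h.env]
8. n3.sig = -7  [h.env - 32]
9. n3.fin = 17  [len(b₀.tag) + 15]
10. n7.live = "y"  [if D.pre then E₀.live else "y"]
11. n8.tag = "kk"  [terminal]
12. n7.tag = "ykk"  [E.live ++ b.tag]
13. n9.cnt = "ywx"  ["y" ++ E₀.live]
14. n10.wid = "qn"  [terminal]
15. n9.off = true  [true]
16. n9.env = "ywxqn"  [B.cnt ++ a.wid]
17. n2.tag = "ykkwx"  [E₁.tag ++ E₀.live]
18. n11.tag = "wq"  [terminal]
19. n12.wid = "vx"  [terminal]
20. n1.key = -1  [len(a.wid) - 3]
21. n1.tag = 8  [len(E.tag) + 3]
22. n13.env = 2  [terminal]
23. n0.acc = 30  [C.tag + 22]
24. n0.key = 9  [h.env + 7]
25. n0.ok = 6  [h.env + 4]
26. n0.lab = true  [h.env > 1]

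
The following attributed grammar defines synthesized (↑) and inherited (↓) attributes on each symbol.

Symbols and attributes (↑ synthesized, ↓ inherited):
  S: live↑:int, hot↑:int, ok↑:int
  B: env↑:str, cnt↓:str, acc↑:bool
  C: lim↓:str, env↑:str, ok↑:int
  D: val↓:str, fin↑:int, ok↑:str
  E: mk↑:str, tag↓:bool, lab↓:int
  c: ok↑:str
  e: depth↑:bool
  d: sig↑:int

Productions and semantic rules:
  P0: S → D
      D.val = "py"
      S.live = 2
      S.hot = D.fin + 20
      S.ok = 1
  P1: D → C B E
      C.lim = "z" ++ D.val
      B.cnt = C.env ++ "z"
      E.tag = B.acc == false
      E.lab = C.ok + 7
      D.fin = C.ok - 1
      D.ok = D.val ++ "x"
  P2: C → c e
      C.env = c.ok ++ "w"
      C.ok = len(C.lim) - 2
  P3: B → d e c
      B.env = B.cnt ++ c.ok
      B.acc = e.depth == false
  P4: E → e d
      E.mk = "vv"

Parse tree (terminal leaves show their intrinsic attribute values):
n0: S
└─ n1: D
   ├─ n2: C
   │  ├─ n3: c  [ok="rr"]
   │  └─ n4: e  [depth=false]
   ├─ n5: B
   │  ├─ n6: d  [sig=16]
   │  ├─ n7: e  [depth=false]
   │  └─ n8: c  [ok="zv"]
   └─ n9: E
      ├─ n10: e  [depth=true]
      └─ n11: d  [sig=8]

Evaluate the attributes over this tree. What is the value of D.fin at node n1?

1. n1.val = "py"  ["py"]
2. n2.lim = "zpy"  ["z" ++ D.val]
3. n3.ok = "rr"  [terminal]
4. n4.depth = false  [terminal]
5. n2.env = "rrw"  [c.ok ++ "w"]
6. n2.ok = 1  [len(C.lim) - 2]
7. n5.cnt = "rrwz"  [C.env ++ "z"]
8. n6.sig = 16  [terminal]
9. n7.depth = false  [terminal]
10. n8.ok = "zv"  [terminal]
11. n5.env = "rrwzzv"  [B.cnt ++ c.ok]
12. n5.acc = true  [e.depth == false]
13. n9.tag = false  [B.acc == false]
14. n9.lab = 8  [C.ok + 7]
15. n10.depth = true  [terminal]
16. n11.sig = 8  [terminal]
17. n9.mk = "vv"  ["vv"]
18. n1.fin = 0  [C.ok - 1]
19. n1.ok = "pyx"  [D.val ++ "x"]
20. n0.live = 2  [2]
21. n0.hot = 20  [D.fin + 20]
22. n0.ok = 1  [1]

0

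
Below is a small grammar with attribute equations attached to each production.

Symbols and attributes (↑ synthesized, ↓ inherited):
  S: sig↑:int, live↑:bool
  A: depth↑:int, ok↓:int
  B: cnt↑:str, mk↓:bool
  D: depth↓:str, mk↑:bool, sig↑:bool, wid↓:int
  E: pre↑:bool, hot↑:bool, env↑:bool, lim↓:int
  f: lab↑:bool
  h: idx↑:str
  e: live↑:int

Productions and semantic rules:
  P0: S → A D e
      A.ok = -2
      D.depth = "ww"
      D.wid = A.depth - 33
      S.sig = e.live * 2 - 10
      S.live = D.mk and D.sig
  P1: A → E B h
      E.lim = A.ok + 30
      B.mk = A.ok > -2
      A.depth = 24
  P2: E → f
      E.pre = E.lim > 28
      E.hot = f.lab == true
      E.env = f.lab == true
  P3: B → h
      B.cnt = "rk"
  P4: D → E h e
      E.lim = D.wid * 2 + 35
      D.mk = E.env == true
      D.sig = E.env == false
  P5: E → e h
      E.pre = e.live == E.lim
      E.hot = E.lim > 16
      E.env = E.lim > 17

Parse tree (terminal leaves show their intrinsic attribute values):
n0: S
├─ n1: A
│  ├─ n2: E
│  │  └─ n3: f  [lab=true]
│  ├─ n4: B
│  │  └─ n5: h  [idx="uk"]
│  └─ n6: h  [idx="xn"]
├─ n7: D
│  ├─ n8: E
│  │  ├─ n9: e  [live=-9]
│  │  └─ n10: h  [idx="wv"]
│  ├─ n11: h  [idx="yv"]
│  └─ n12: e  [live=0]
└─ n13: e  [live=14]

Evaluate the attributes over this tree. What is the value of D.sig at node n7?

true

1. n1.ok = -2  [-2]
2. n2.lim = 28  [A.ok + 30]
3. n3.lab = true  [terminal]
4. n2.pre = false  [E.lim > 28]
5. n2.hot = true  [f.lab == true]
6. n2.env = true  [f.lab == true]
7. n4.mk = false  [A.ok > -2]
8. n5.idx = "uk"  [terminal]
9. n4.cnt = "rk"  ["rk"]
10. n6.idx = "xn"  [terminal]
11. n1.depth = 24  [24]
12. n7.depth = "ww"  ["ww"]
13. n7.wid = -9  [A.depth - 33]
14. n8.lim = 17  [D.wid * 2 + 35]
15. n9.live = -9  [terminal]
16. n10.idx = "wv"  [terminal]
17. n8.pre = false  [e.live == E.lim]
18. n8.hot = true  [E.lim > 16]
19. n8.env = false  [E.lim > 17]
20. n11.idx = "yv"  [terminal]
21. n12.live = 0  [terminal]
22. n7.mk = false  [E.env == true]
23. n7.sig = true  [E.env == false]
24. n13.live = 14  [terminal]
25. n0.sig = 18  [e.live * 2 - 10]
26. n0.live = false  [D.mk and D.sig]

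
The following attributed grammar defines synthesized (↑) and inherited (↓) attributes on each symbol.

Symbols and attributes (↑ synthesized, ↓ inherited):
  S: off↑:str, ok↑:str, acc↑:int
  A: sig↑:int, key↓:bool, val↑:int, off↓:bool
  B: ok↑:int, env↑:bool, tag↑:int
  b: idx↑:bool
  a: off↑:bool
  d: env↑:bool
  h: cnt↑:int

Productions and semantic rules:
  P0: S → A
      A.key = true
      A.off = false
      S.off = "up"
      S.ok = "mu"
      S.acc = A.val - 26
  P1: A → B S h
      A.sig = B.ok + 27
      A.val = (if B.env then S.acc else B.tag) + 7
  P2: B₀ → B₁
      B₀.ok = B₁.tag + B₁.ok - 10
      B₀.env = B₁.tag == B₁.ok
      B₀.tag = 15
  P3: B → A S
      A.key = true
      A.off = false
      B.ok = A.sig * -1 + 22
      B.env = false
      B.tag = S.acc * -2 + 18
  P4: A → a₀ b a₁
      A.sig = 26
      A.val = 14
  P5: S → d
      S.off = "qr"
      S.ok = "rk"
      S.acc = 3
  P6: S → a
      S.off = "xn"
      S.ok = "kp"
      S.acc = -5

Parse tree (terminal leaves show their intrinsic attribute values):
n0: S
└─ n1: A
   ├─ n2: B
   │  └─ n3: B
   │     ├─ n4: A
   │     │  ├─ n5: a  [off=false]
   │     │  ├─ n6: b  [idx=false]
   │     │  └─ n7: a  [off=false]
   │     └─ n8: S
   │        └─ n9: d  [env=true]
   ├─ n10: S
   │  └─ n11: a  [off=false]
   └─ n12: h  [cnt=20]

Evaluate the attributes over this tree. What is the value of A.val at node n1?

22

1. n1.key = true  [true]
2. n1.off = false  [false]
3. n4.key = true  [true]
4. n4.off = false  [false]
5. n5.off = false  [terminal]
6. n6.idx = false  [terminal]
7. n7.off = false  [terminal]
8. n4.sig = 26  [26]
9. n4.val = 14  [14]
10. n9.env = true  [terminal]
11. n8.off = "qr"  ["qr"]
12. n8.ok = "rk"  ["rk"]
13. n8.acc = 3  [3]
14. n3.ok = -4  [A.sig * -1 + 22]
15. n3.env = false  [false]
16. n3.tag = 12  [S.acc * -2 + 18]
17. n2.ok = -2  [B₁.tag + B₁.ok - 10]
18. n2.env = false  [B₁.tag == B₁.ok]
19. n2.tag = 15  [15]
20. n11.off = false  [terminal]
21. n10.off = "xn"  ["xn"]
22. n10.ok = "kp"  ["kp"]
23. n10.acc = -5  [-5]
24. n12.cnt = 20  [terminal]
25. n1.sig = 25  [B.ok + 27]
26. n1.val = 22  [(if B.env then S.acc else B.tag) + 7]
27. n0.off = "up"  ["up"]
28. n0.ok = "mu"  ["mu"]
29. n0.acc = -4  [A.val - 26]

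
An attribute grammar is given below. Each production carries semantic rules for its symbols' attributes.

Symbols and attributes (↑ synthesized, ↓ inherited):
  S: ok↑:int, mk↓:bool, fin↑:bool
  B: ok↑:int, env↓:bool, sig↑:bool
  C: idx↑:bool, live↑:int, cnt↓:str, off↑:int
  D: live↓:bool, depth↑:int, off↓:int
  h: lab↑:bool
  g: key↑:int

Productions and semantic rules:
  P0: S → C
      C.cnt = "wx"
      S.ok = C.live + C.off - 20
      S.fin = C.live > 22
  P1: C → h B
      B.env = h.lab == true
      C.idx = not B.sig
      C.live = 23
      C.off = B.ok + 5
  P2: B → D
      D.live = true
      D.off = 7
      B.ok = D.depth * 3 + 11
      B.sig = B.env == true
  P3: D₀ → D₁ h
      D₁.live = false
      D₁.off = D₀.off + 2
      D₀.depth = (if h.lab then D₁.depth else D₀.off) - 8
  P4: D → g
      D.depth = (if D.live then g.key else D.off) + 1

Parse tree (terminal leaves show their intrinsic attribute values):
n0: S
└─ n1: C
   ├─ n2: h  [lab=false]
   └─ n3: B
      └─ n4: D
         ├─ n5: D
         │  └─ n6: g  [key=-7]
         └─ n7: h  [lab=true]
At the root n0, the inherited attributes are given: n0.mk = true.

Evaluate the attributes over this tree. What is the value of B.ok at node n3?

17

1. n0.mk = true  [given at root]
2. n1.cnt = "wx"  ["wx"]
3. n2.lab = false  [terminal]
4. n3.env = false  [h.lab == true]
5. n4.live = true  [true]
6. n4.off = 7  [7]
7. n5.live = false  [false]
8. n5.off = 9  [D₀.off + 2]
9. n6.key = -7  [terminal]
10. n5.depth = 10  [(if D.live then g.key else D.off) + 1]
11. n7.lab = true  [terminal]
12. n4.depth = 2  [(if h.lab then D₁.depth else D₀.off) - 8]
13. n3.ok = 17  [D.depth * 3 + 11]
14. n3.sig = false  [B.env == true]
15. n1.idx = true  [not B.sig]
16. n1.live = 23  [23]
17. n1.off = 22  [B.ok + 5]
18. n0.ok = 25  [C.live + C.off - 20]
19. n0.fin = true  [C.live > 22]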